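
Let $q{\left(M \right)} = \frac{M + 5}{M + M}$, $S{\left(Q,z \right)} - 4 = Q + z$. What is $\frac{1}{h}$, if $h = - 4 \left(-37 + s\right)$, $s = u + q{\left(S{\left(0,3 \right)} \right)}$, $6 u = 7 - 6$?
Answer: $\frac{21}{3022} \approx 0.006949$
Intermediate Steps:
$S{\left(Q,z \right)} = 4 + Q + z$ ($S{\left(Q,z \right)} = 4 + \left(Q + z\right) = 4 + Q + z$)
$q{\left(M \right)} = \frac{5 + M}{2 M}$
$u = \frac{1}{6}$ ($u = \frac{7 - 6}{6} = \frac{1}{6} \cdot 1 = \frac{1}{6} \approx 0.16667$)
$s = \frac{43}{42}$ ($s = \frac{1}{6} + \frac{5 + \left(4 + 0 + 3\right)}{2 \left(4 + 0 + 3\right)} = \frac{1}{6} + \frac{5 + 7}{2 \cdot 7} = \frac{1}{6} + \frac{1}{2} \cdot \frac{1}{7} \cdot 12 = \frac{1}{6} + \frac{6}{7} = \frac{43}{42} \approx 1.0238$)
$h = \frac{3022}{21}$ ($h = - 4 \left(-37 + \frac{43}{42}\right) = \left(-4\right) \left(- \frac{1511}{42}\right) = \frac{3022}{21} \approx 143.9$)
$\frac{1}{h} = \frac{1}{\frac{3022}{21}} = \frac{21}{3022}$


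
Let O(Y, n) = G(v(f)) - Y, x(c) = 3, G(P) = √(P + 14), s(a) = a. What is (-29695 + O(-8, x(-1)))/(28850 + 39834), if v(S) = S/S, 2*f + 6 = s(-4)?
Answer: -4241/9812 + √15/68684 ≈ -0.43217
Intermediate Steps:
f = -5 (f = -3 + (½)*(-4) = -3 - 2 = -5)
v(S) = 1
G(P) = √(14 + P)
O(Y, n) = √15 - Y (O(Y, n) = √(14 + 1) - Y = √15 - Y)
(-29695 + O(-8, x(-1)))/(28850 + 39834) = (-29695 + (√15 - 1*(-8)))/(28850 + 39834) = (-29695 + (√15 + 8))/68684 = (-29695 + (8 + √15))*(1/68684) = (-29687 + √15)*(1/68684) = -4241/9812 + √15/68684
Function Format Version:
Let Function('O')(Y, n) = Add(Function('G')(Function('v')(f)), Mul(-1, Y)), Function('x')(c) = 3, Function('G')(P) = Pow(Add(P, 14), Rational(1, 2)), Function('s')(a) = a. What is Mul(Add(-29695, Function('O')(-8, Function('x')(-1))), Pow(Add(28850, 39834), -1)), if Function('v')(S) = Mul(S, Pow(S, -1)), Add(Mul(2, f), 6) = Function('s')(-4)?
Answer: Add(Rational(-4241, 9812), Mul(Rational(1, 68684), Pow(15, Rational(1, 2)))) ≈ -0.43217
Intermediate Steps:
f = -5 (f = Add(-3, Mul(Rational(1, 2), -4)) = Add(-3, -2) = -5)
Function('v')(S) = 1
Function('G')(P) = Pow(Add(14, P), Rational(1, 2))
Function('O')(Y, n) = Add(Pow(15, Rational(1, 2)), Mul(-1, Y)) (Function('O')(Y, n) = Add(Pow(Add(14, 1), Rational(1, 2)), Mul(-1, Y)) = Add(Pow(15, Rational(1, 2)), Mul(-1, Y)))
Mul(Add(-29695, Function('O')(-8, Function('x')(-1))), Pow(Add(28850, 39834), -1)) = Mul(Add(-29695, Add(Pow(15, Rational(1, 2)), Mul(-1, -8))), Pow(Add(28850, 39834), -1)) = Mul(Add(-29695, Add(Pow(15, Rational(1, 2)), 8)), Pow(68684, -1)) = Mul(Add(-29695, Add(8, Pow(15, Rational(1, 2)))), Rational(1, 68684)) = Mul(Add(-29687, Pow(15, Rational(1, 2))), Rational(1, 68684)) = Add(Rational(-4241, 9812), Mul(Rational(1, 68684), Pow(15, Rational(1, 2))))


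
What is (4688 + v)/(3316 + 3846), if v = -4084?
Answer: 302/3581 ≈ 0.084334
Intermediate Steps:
(4688 + v)/(3316 + 3846) = (4688 - 4084)/(3316 + 3846) = 604/7162 = 604*(1/7162) = 302/3581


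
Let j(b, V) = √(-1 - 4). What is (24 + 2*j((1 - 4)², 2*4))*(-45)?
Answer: -1080 - 90*I*√5 ≈ -1080.0 - 201.25*I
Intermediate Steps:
j(b, V) = I*√5 (j(b, V) = √(-5) = I*√5)
(24 + 2*j((1 - 4)², 2*4))*(-45) = (24 + 2*(I*√5))*(-45) = (24 + 2*I*√5)*(-45) = -1080 - 90*I*√5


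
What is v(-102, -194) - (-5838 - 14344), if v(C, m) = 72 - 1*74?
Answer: 20180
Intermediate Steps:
v(C, m) = -2 (v(C, m) = 72 - 74 = -2)
v(-102, -194) - (-5838 - 14344) = -2 - (-5838 - 14344) = -2 - 1*(-20182) = -2 + 20182 = 20180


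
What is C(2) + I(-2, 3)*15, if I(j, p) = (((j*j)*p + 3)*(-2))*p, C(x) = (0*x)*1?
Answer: -1350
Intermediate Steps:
C(x) = 0 (C(x) = 0*1 = 0)
I(j, p) = p*(-6 - 2*p*j²) (I(j, p) = ((j²*p + 3)*(-2))*p = ((p*j² + 3)*(-2))*p = ((3 + p*j²)*(-2))*p = (-6 - 2*p*j²)*p = p*(-6 - 2*p*j²))
C(2) + I(-2, 3)*15 = 0 - 2*3*(3 + 3*(-2)²)*15 = 0 - 2*3*(3 + 3*4)*15 = 0 - 2*3*(3 + 12)*15 = 0 - 2*3*15*15 = 0 - 90*15 = 0 - 1350 = -1350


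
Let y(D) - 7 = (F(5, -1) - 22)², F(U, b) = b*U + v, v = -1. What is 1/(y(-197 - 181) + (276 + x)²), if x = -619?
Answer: 1/118440 ≈ 8.4431e-6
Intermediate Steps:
F(U, b) = -1 + U*b (F(U, b) = b*U - 1 = U*b - 1 = -1 + U*b)
y(D) = 791 (y(D) = 7 + ((-1 + 5*(-1)) - 22)² = 7 + ((-1 - 5) - 22)² = 7 + (-6 - 22)² = 7 + (-28)² = 7 + 784 = 791)
1/(y(-197 - 181) + (276 + x)²) = 1/(791 + (276 - 619)²) = 1/(791 + (-343)²) = 1/(791 + 117649) = 1/118440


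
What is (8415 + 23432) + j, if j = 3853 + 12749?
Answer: 48449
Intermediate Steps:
j = 16602
(8415 + 23432) + j = (8415 + 23432) + 16602 = 31847 + 16602 = 48449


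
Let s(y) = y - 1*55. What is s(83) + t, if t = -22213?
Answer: -22185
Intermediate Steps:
s(y) = -55 + y (s(y) = y - 55 = -55 + y)
s(83) + t = (-55 + 83) - 22213 = 28 - 22213 = -22185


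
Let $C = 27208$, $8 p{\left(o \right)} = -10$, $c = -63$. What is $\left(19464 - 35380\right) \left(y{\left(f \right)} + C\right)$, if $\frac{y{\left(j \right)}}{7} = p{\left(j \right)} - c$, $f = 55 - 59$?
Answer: $-439922219$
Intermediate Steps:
$p{\left(o \right)} = - \frac{5}{4}$ ($p{\left(o \right)} = \frac{1}{8} \left(-10\right) = - \frac{5}{4}$)
$f = -4$ ($f = 55 - 59 = -4$)
$y{\left(j \right)} = \frac{1729}{4}$ ($y{\left(j \right)} = 7 \left(- \frac{5}{4} - -63\right) = 7 \left(- \frac{5}{4} + 63\right) = 7 \cdot \frac{247}{4} = \frac{1729}{4}$)
$\left(19464 - 35380\right) \left(y{\left(f \right)} + C\right) = \left(19464 - 35380\right) \left(\frac{1729}{4} + 27208\right) = \left(-15916\right) \frac{110561}{4} = -439922219$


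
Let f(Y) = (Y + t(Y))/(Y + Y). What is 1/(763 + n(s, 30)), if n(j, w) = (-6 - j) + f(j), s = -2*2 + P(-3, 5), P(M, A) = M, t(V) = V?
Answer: 1/765 ≈ 0.0013072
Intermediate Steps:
f(Y) = 1 (f(Y) = (Y + Y)/(Y + Y) = (2*Y)/((2*Y)) = (2*Y)*(1/(2*Y)) = 1)
s = -7 (s = -2*2 - 3 = -4 - 3 = -7)
n(j, w) = -5 - j (n(j, w) = (-6 - j) + 1 = -5 - j)
1/(763 + n(s, 30)) = 1/(763 + (-5 - 1*(-7))) = 1/(763 + (-5 + 7)) = 1/(763 + 2) = 1/765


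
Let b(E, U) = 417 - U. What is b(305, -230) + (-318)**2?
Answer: 101771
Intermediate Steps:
b(305, -230) + (-318)**2 = (417 - 1*(-230)) + (-318)**2 = (417 + 230) + 101124 = 647 + 101124 = 101771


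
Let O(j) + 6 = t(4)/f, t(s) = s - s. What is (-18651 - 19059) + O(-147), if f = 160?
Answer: -37716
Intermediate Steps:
t(s) = 0
O(j) = -6 (O(j) = -6 + 0/160 = -6 + 0*(1/160) = -6 + 0 = -6)
(-18651 - 19059) + O(-147) = (-18651 - 19059) - 6 = -37710 - 6 = -37716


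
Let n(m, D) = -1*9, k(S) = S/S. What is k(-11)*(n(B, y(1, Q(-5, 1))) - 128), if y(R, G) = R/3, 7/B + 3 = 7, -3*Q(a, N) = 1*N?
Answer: -137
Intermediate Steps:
Q(a, N) = -N/3
B = 7/4 (B = 7/(-3 + 7) = 7/4 ≈ 1.7500)
k(S) = 1
y(R, G) = R/3 (y(R, G) = R*(⅓) = R/3)
n(m, D) = -9
k(-11)*(n(B, y(1, Q(-5, 1))) - 128) = 1*(-9 - 128) = 1*(-137) = -137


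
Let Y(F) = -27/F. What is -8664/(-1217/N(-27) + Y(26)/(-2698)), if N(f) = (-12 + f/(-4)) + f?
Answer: -78401333088/341483947 ≈ -229.59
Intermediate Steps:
N(f) = -12 + 3*f/4 (N(f) = (-12 + f*(-¼)) + f = (-12 - f/4) + f = -12 + 3*f/4)
-8664/(-1217/N(-27) + Y(26)/(-2698)) = -8664/(-1217/(-12 + (¾)*(-27)) - 27/26/(-2698)) = -8664/(-1217/(-12 - 81/4) - 27*1/26*(-1/2698)) = -8664/(-1217/(-129/4) - 27/26*(-1/2698)) = -8664/(-1217*(-4/129) + 27/70148) = -8664/(4868/129 + 27/70148) = -8664/341483947/9049092 = -8664*9049092/341483947 = -78401333088/341483947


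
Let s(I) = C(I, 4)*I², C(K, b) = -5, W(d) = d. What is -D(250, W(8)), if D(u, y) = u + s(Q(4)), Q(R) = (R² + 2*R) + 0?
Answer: 2630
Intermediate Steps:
Q(R) = R² + 2*R
s(I) = -5*I²
D(u, y) = -2880 + u (D(u, y) = u - 5*16*(2 + 4)² = u - 5*(4*6)² = u - 5*24² = u - 5*576 = u - 2880 = -2880 + u)
-D(250, W(8)) = -(-2880 + 250) = -1*(-2630) = 2630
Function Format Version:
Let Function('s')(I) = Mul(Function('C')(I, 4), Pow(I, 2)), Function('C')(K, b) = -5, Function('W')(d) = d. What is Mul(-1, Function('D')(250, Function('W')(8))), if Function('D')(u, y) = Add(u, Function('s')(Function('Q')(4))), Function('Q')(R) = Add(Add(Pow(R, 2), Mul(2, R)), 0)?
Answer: 2630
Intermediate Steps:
Function('Q')(R) = Add(Pow(R, 2), Mul(2, R))
Function('s')(I) = Mul(-5, Pow(I, 2))
Function('D')(u, y) = Add(-2880, u) (Function('D')(u, y) = Add(u, Mul(-5, Pow(Mul(4, Add(2, 4)), 2))) = Add(u, Mul(-5, Pow(Mul(4, 6), 2))) = Add(u, Mul(-5, Pow(24, 2))) = Add(u, Mul(-5, 576)) = Add(u, -2880) = Add(-2880, u))
Mul(-1, Function('D')(250, Function('W')(8))) = Mul(-1, Add(-2880, 250)) = Mul(-1, -2630) = 2630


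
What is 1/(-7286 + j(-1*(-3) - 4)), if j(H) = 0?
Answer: -1/7286 ≈ -0.00013725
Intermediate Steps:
1/(-7286 + j(-1*(-3) - 4)) = 1/(-7286 + 0) = 1/(-7286) = -1/7286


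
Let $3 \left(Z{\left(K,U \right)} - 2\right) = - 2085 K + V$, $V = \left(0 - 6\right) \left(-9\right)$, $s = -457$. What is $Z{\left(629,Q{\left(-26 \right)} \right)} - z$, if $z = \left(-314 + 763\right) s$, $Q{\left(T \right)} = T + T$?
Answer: $-231942$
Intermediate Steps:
$Q{\left(T \right)} = 2 T$
$V = 54$ ($V = \left(-6\right) \left(-9\right) = 54$)
$z = -205193$ ($z = \left(-314 + 763\right) \left(-457\right) = 449 \left(-457\right) = -205193$)
$Z{\left(K,U \right)} = 20 - 695 K$ ($Z{\left(K,U \right)} = 2 + \frac{- 2085 K + 54}{3} = 2 + \frac{54 - 2085 K}{3} = 2 - \left(-18 + 695 K\right) = 20 - 695 K$)
$Z{\left(629,Q{\left(-26 \right)} \right)} - z = \left(20 - 437155\right) - -205193 = \left(20 - 437155\right) + 205193 = -437135 + 205193 = -231942$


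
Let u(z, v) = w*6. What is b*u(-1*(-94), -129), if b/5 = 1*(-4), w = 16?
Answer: -1920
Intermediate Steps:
u(z, v) = 96 (u(z, v) = 16*6 = 96)
b = -20 (b = 5*(1*(-4)) = 5*(-4) = -20)
b*u(-1*(-94), -129) = -20*96 = -1920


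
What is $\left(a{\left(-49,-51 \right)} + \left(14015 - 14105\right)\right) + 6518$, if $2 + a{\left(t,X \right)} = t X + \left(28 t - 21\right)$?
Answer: $7532$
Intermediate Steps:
$a{\left(t,X \right)} = -23 + 28 t + X t$ ($a{\left(t,X \right)} = -2 + \left(t X + \left(28 t - 21\right)\right) = -2 + \left(X t + \left(-21 + 28 t\right)\right) = -2 + \left(-21 + 28 t + X t\right) = -23 + 28 t + X t$)
$\left(a{\left(-49,-51 \right)} + \left(14015 - 14105\right)\right) + 6518 = \left(\left(-23 + 28 \left(-49\right) - -2499\right) + \left(14015 - 14105\right)\right) + 6518 = \left(\left(-23 - 1372 + 2499\right) - 90\right) + 6518 = \left(1104 - 90\right) + 6518 = 1014 + 6518 = 7532$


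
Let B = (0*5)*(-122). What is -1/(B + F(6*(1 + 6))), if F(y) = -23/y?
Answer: 42/23 ≈ 1.8261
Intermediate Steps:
B = 0 (B = 0*(-122) = 0)
-1/(B + F(6*(1 + 6))) = -1/(0 - 23*1/(6*(1 + 6))) = -1/(0 - 23/(6*7)) = -1/(0 - 23/42) = -1/(-23/42) = -1*(-42/23) = 42/23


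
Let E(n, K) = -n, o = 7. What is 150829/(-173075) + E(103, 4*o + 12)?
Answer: -2568222/24725 ≈ -103.87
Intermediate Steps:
150829/(-173075) + E(103, 4*o + 12) = 150829/(-173075) - 1*103 = 150829*(-1/173075) - 103 = -21547/24725 - 103 = -2568222/24725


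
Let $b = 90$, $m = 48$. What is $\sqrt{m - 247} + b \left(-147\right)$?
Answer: $-13230 + i \sqrt{199} \approx -13230.0 + 14.107 i$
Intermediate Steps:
$\sqrt{m - 247} + b \left(-147\right) = \sqrt{48 - 247} + 90 \left(-147\right) = \sqrt{-199} - 13230 = i \sqrt{199} - 13230 = -13230 + i \sqrt{199}$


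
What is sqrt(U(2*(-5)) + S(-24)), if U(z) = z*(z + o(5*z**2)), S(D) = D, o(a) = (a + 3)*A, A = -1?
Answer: sqrt(5106) ≈ 71.456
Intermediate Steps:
o(a) = -3 - a (o(a) = (a + 3)*(-1) = (3 + a)*(-1) = -3 - a)
U(z) = z*(-3 + z - 5*z**2) (U(z) = z*(z + (-3 - 5*z**2)) = z*(-3 + z - 5*z**2))
sqrt(U(2*(-5)) + S(-24)) = sqrt((2*(-5))*(-3 + 2*(-5) - 5*(2*(-5))**2) - 24) = sqrt(-10*(-3 - 10 - 5*(-10)**2) - 24) = sqrt(-10*(-3 - 10 - 5*100) - 24) = sqrt(-10*(-3 - 10 - 500) - 24) = sqrt(-10*(-513) - 24) = sqrt(5130 - 24) = sqrt(5106)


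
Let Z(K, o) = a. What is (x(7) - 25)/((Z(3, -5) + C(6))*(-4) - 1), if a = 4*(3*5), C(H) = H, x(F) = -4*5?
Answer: 9/53 ≈ 0.16981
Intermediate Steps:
x(F) = -20
a = 60 (a = 4*15 = 60)
Z(K, o) = 60
(x(7) - 25)/((Z(3, -5) + C(6))*(-4) - 1) = (-20 - 25)/((60 + 6)*(-4) - 1) = -45/(66*(-4) - 1) = -45/(-264 - 1) = -45/(-265) = -45*(-1/265) = 9/53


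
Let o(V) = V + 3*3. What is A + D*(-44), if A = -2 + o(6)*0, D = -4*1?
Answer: 174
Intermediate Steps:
D = -4
o(V) = 9 + V (o(V) = V + 9 = 9 + V)
A = -2 (A = -2 + (9 + 6)*0 = -2 + 15*0 = -2 + 0 = -2)
A + D*(-44) = -2 - 4*(-44) = -2 + 176 = 174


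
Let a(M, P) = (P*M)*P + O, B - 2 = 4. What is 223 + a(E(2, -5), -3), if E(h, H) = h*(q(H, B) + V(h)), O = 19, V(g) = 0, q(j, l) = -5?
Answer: 152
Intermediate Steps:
B = 6 (B = 2 + 4 = 6)
E(h, H) = -5*h (E(h, H) = h*(-5 + 0) = h*(-5) = -5*h)
a(M, P) = 19 + M*P² (a(M, P) = (P*M)*P + 19 = (M*P)*P + 19 = M*P² + 19 = 19 + M*P²)
223 + a(E(2, -5), -3) = 223 + (19 - 5*2*(-3)²) = 223 + (19 - 10*9) = 223 + (19 - 90) = 223 - 71 = 152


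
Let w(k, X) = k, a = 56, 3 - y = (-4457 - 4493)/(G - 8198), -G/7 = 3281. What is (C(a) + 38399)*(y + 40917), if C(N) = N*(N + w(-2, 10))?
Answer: 459349678570/271 ≈ 1.6950e+9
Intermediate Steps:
G = -22967 (G = -7*3281 = -22967)
y = 16909/6233 (y = 3 - (-4457 - 4493)/(-22967 - 8198) = 3 - (-8950)/(-31165) = 3 - (-8950)*(-1)/31165 = 3 - 1*1790/6233 = 3 - 1790/6233 = 16909/6233 ≈ 2.7128)
C(N) = N*(-2 + N) (C(N) = N*(N - 2) = N*(-2 + N))
(C(a) + 38399)*(y + 40917) = (56*(-2 + 56) + 38399)*(16909/6233 + 40917) = (56*54 + 38399)*(255052570/6233) = (3024 + 38399)*(255052570/6233) = 41423*(255052570/6233) = 459349678570/271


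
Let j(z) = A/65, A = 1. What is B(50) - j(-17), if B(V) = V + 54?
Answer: 6759/65 ≈ 103.98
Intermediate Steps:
j(z) = 1/65
B(V) = 54 + V
B(50) - j(-17) = (54 + 50) - 1*1/65 = 104 - 1/65 = 6759/65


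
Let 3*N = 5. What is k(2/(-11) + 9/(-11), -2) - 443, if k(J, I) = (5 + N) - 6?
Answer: -1327/3 ≈ -442.33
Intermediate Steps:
N = 5/3 (N = (⅓)*5 = 5/3 ≈ 1.6667)
k(J, I) = ⅔ (k(J, I) = (5 + 5/3) - 6 = 20/3 - 6 = ⅔)
k(2/(-11) + 9/(-11), -2) - 443 = ⅔ - 443 = -1327/3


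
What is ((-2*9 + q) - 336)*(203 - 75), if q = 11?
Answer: -43904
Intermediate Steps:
((-2*9 + q) - 336)*(203 - 75) = ((-2*9 + 11) - 336)*(203 - 75) = ((-18 + 11) - 336)*128 = (-7 - 336)*128 = -343*128 = -43904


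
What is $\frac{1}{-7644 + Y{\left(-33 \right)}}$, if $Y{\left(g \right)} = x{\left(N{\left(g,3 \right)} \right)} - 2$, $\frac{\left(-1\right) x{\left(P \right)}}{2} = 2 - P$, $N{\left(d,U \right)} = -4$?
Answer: $- \frac{1}{7658} \approx -0.00013058$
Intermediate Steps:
$x{\left(P \right)} = -4 + 2 P$ ($x{\left(P \right)} = - 2 \left(2 - P\right) = -4 + 2 P$)
$Y{\left(g \right)} = -14$ ($Y{\left(g \right)} = \left(-4 + 2 \left(-4\right)\right) - 2 = \left(-4 - 8\right) - 2 = -12 - 2 = -14$)
$\frac{1}{-7644 + Y{\left(-33 \right)}} = \frac{1}{-7644 - 14} = \frac{1}{-7658} = - \frac{1}{7658}$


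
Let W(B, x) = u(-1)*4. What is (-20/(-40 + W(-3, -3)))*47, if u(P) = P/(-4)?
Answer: 940/39 ≈ 24.103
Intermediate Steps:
u(P) = -P/4 (u(P) = P*(-¼) = -P/4)
W(B, x) = 1 (W(B, x) = -¼*(-1)*4 = (¼)*4 = 1)
(-20/(-40 + W(-3, -3)))*47 = (-20/(-40 + 1))*47 = (-20/(-39))*47 = -1/39*(-20)*47 = (20/39)*47 = 940/39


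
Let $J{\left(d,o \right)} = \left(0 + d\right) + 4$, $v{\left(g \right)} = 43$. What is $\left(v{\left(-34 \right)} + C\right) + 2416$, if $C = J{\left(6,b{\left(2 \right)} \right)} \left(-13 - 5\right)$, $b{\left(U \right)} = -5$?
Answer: $2279$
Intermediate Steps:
$J{\left(d,o \right)} = 4 + d$ ($J{\left(d,o \right)} = d + 4 = 4 + d$)
$C = -180$ ($C = \left(4 + 6\right) \left(-13 - 5\right) = 10 \left(-18\right) = -180$)
$\left(v{\left(-34 \right)} + C\right) + 2416 = \left(43 - 180\right) + 2416 = -137 + 2416 = 2279$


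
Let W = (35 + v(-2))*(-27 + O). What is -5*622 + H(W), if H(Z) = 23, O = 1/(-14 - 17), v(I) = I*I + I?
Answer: -3087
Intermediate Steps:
v(I) = I + I² (v(I) = I² + I = I + I²)
O = -1/31 (O = 1/(-31) = -1/31 ≈ -0.032258)
W = -31006/31 (W = (35 - 2*(1 - 2))*(-27 - 1/31) = (35 - 2*(-1))*(-838/31) = (35 + 2)*(-838/31) = 37*(-838/31) = -31006/31 ≈ -1000.2)
-5*622 + H(W) = -5*622 + 23 = -3110 + 23 = -3087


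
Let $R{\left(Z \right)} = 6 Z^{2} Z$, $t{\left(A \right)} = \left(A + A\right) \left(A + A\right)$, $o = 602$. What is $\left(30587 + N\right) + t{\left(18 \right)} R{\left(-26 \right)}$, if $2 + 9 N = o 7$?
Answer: $-136639921$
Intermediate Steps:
$N = 468$ ($N = - \frac{2}{9} + \frac{602 \cdot 7}{9} = - \frac{2}{9} + \frac{1}{9} \cdot 4214 = - \frac{2}{9} + \frac{4214}{9} = 468$)
$t{\left(A \right)} = 4 A^{2}$ ($t{\left(A \right)} = 2 A 2 A = 4 A^{2}$)
$R{\left(Z \right)} = 6 Z^{3}$
$\left(30587 + N\right) + t{\left(18 \right)} R{\left(-26 \right)} = \left(30587 + 468\right) + 4 \cdot 18^{2} \cdot 6 \left(-26\right)^{3} = 31055 + 4 \cdot 324 \cdot 6 \left(-17576\right) = 31055 + 1296 \left(-105456\right) = 31055 - 136670976 = -136639921$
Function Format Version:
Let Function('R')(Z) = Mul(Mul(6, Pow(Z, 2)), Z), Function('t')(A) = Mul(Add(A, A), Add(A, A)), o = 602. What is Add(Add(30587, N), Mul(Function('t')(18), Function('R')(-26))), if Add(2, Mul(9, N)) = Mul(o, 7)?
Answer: -136639921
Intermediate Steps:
N = 468 (N = Add(Rational(-2, 9), Mul(Rational(1, 9), Mul(602, 7))) = Add(Rational(-2, 9), Mul(Rational(1, 9), 4214)) = Add(Rational(-2, 9), Rational(4214, 9)) = 468)
Function('t')(A) = Mul(4, Pow(A, 2)) (Function('t')(A) = Mul(Mul(2, A), Mul(2, A)) = Mul(4, Pow(A, 2)))
Function('R')(Z) = Mul(6, Pow(Z, 3))
Add(Add(30587, N), Mul(Function('t')(18), Function('R')(-26))) = Add(Add(30587, 468), Mul(Mul(4, Pow(18, 2)), Mul(6, Pow(-26, 3)))) = Add(31055, Mul(Mul(4, 324), Mul(6, -17576))) = Add(31055, Mul(1296, -105456)) = Add(31055, -136670976) = -136639921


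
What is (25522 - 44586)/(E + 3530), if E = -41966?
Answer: 4766/9609 ≈ 0.49599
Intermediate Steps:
(25522 - 44586)/(E + 3530) = (25522 - 44586)/(-41966 + 3530) = -19064/(-38436) = -19064*(-1/38436) = 4766/9609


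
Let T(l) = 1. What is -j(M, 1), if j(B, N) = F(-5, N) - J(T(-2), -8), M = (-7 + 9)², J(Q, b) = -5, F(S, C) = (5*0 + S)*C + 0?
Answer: 0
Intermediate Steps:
F(S, C) = C*S (F(S, C) = (0 + S)*C + 0 = S*C + 0 = C*S + 0 = C*S)
M = 4 (M = 2² = 4)
j(B, N) = 5 - 5*N (j(B, N) = N*(-5) - 1*(-5) = -5*N + 5 = 5 - 5*N)
-j(M, 1) = -(5 - 5*1) = -(5 - 5) = -1*0 = 0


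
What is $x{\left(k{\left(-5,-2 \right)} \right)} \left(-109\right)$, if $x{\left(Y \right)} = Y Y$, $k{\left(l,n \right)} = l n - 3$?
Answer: $-5341$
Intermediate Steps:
$k{\left(l,n \right)} = -3 + l n$
$x{\left(Y \right)} = Y^{2}$
$x{\left(k{\left(-5,-2 \right)} \right)} \left(-109\right) = \left(-3 - -10\right)^{2} \left(-109\right) = \left(-3 + 10\right)^{2} \left(-109\right) = 7^{2} \left(-109\right) = 49 \left(-109\right) = -5341$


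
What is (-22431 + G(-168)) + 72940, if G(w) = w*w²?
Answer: -4691123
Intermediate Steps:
G(w) = w³
(-22431 + G(-168)) + 72940 = (-22431 + (-168)³) + 72940 = (-22431 - 4741632) + 72940 = -4764063 + 72940 = -4691123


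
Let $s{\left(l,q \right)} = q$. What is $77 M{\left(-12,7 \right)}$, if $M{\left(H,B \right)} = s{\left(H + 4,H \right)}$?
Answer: $-924$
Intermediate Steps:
$M{\left(H,B \right)} = H$
$77 M{\left(-12,7 \right)} = 77 \left(-12\right) = -924$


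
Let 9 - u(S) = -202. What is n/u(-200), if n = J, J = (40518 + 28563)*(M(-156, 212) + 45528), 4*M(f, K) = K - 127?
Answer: 12586350957/844 ≈ 1.4913e+7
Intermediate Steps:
M(f, K) = -127/4 + K/4 (M(f, K) = (K - 127)/4 = (-127 + K)/4 = -127/4 + K/4)
u(S) = 211 (u(S) = 9 - 1*(-202) = 9 + 202 = 211)
J = 12586350957/4 (J = (40518 + 28563)*((-127/4 + (¼)*212) + 45528) = 69081*((-127/4 + 53) + 45528) = 69081*(85/4 + 45528) = 69081*(182197/4) = 12586350957/4 ≈ 3.1466e+9)
n = 12586350957/4 ≈ 3.1466e+9
n/u(-200) = (12586350957/4)/211 = (12586350957/4)*(1/211) = 12586350957/844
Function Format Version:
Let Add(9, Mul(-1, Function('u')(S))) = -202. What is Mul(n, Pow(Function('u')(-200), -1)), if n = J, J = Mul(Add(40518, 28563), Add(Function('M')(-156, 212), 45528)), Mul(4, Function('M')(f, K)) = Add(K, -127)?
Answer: Rational(12586350957, 844) ≈ 1.4913e+7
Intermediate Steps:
Function('M')(f, K) = Add(Rational(-127, 4), Mul(Rational(1, 4), K)) (Function('M')(f, K) = Mul(Rational(1, 4), Add(K, -127)) = Mul(Rational(1, 4), Add(-127, K)) = Add(Rational(-127, 4), Mul(Rational(1, 4), K)))
Function('u')(S) = 211 (Function('u')(S) = Add(9, Mul(-1, -202)) = Add(9, 202) = 211)
J = Rational(12586350957, 4) (J = Mul(Add(40518, 28563), Add(Add(Rational(-127, 4), Mul(Rational(1, 4), 212)), 45528)) = Mul(69081, Add(Add(Rational(-127, 4), 53), 45528)) = Mul(69081, Add(Rational(85, 4), 45528)) = Mul(69081, Rational(182197, 4)) = Rational(12586350957, 4) ≈ 3.1466e+9)
n = Rational(12586350957, 4) ≈ 3.1466e+9
Mul(n, Pow(Function('u')(-200), -1)) = Mul(Rational(12586350957, 4), Pow(211, -1)) = Mul(Rational(12586350957, 4), Rational(1, 211)) = Rational(12586350957, 844)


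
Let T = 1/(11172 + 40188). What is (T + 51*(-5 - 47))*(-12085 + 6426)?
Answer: 770793822821/51360 ≈ 1.5008e+7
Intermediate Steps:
T = 1/51360 ≈ 1.9470e-5
(T + 51*(-5 - 47))*(-12085 + 6426) = (1/51360 + 51*(-5 - 47))*(-12085 + 6426) = (1/51360 + 51*(-52))*(-5659) = (1/51360 - 2652)*(-5659) = -136206719/51360*(-5659) = 770793822821/51360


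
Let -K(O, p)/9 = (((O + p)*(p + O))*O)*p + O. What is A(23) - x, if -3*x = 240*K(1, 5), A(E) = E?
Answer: -130297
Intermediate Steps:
K(O, p) = -9*O - 9*O*p*(O + p)² (K(O, p) = -9*((((O + p)*(p + O))*O)*p + O) = -9*((((O + p)*(O + p))*O)*p + O) = -9*(((O + p)²*O)*p + O) = -9*((O*(O + p)²)*p + O) = -9*(O*p*(O + p)² + O) = -9*(O + O*p*(O + p)²) = -9*O - 9*O*p*(O + p)²)
x = 130320 (x = -80*(-9*1*(1 + 5*(1 + 5)²)) = -80*(-9*1*(1 + 5*6²)) = -80*(-9*1*(1 + 5*36)) = -80*(-9*1*(1 + 180)) = -80*(-9*1*181) = -80*(-1629) = -⅓*(-390960) = 130320)
A(23) - x = 23 - 1*130320 = 23 - 130320 = -130297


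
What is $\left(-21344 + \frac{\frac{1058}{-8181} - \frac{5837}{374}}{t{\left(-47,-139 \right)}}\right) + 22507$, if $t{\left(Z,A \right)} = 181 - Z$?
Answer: $\frac{811272551627}{697610232} \approx 1162.9$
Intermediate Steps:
$\left(-21344 + \frac{\frac{1058}{-8181} - \frac{5837}{374}}{t{\left(-47,-139 \right)}}\right) + 22507 = \left(-21344 + \frac{\frac{1058}{-8181} - \frac{5837}{374}}{181 - -47}\right) + 22507 = \left(-21344 + \frac{1058 \left(- \frac{1}{8181}\right) - \frac{5837}{374}}{181 + 47}\right) + 22507 = \left(-21344 + \frac{- \frac{1058}{8181} - \frac{5837}{374}}{228}\right) + 22507 = \left(-21344 - \frac{48148189}{697610232}\right) + 22507 = - \frac{14889840939997}{697610232} + 22507 = \frac{811272551627}{697610232}$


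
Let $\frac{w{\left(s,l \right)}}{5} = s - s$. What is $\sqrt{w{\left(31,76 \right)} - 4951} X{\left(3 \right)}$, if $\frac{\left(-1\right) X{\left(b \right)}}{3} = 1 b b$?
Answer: $- 27 i \sqrt{4951} \approx - 1899.8 i$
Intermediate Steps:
$X{\left(b \right)} = - 3 b^{2}$ ($X{\left(b \right)} = - 3 \cdot 1 b b = - 3 b b = - 3 b^{2}$)
$w{\left(s,l \right)} = 0$ ($w{\left(s,l \right)} = 5 \left(s - s\right) = 5 \cdot 0 = 0$)
$\sqrt{w{\left(31,76 \right)} - 4951} X{\left(3 \right)} = \sqrt{0 - 4951} \left(- 3 \cdot 3^{2}\right) = \sqrt{-4951} \left(\left(-3\right) 9\right) = i \sqrt{4951} \left(-27\right) = - 27 i \sqrt{4951}$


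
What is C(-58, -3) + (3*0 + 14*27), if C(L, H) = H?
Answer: 375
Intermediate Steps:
C(-58, -3) + (3*0 + 14*27) = -3 + (3*0 + 14*27) = -3 + (0 + 378) = -3 + 378 = 375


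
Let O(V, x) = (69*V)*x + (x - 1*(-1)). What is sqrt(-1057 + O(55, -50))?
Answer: 2*I*sqrt(47714) ≈ 436.87*I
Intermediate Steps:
O(V, x) = 1 + x + 69*V*x (O(V, x) = 69*V*x + (x + 1) = 69*V*x + (1 + x) = 1 + x + 69*V*x)
sqrt(-1057 + O(55, -50)) = sqrt(-1057 + (1 - 50 + 69*55*(-50))) = sqrt(-1057 + (1 - 50 - 189750)) = sqrt(-1057 - 189799) = sqrt(-190856) = 2*I*sqrt(47714)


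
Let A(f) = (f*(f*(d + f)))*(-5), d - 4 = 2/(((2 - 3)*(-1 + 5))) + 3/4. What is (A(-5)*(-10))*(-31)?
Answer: 58125/2 ≈ 29063.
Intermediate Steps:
d = 17/4 (d = 4 + (2/(((2 - 3)*(-1 + 5))) + 3/4) = 4 + (2/((-1*4)) + 3*(1/4)) = 4 + (2/(-4) + 3/4) = 4 + (2*(-1/4) + 3/4) = 4 + (-1/2 + 3/4) = 4 + 1/4 = 17/4 ≈ 4.2500)
A(f) = -5*f**2*(17/4 + f) (A(f) = (f*(f*(17/4 + f)))*(-5) = (f**2*(17/4 + f))*(-5) = -5*f**2*(17/4 + f))
(A(-5)*(-10))*(-31) = (((-5)**2*(-85/4 - 5*(-5)))*(-10))*(-31) = ((25*(-85/4 + 25))*(-10))*(-31) = ((25*(15/4))*(-10))*(-31) = ((375/4)*(-10))*(-31) = -1875/2*(-31) = 58125/2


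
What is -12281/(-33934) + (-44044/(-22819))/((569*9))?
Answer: 75610754785/208704992814 ≈ 0.36229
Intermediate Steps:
-12281/(-33934) + (-44044/(-22819))/((569*9)) = -12281*(-1/33934) - 44044*(-1/22819)/5121 = 12281/33934 + (44044/22819)*(1/5121) = 12281/33934 + 44044/116856099 = 75610754785/208704992814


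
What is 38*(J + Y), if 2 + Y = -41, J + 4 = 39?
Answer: -304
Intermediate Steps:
J = 35 (J = -4 + 39 = 35)
Y = -43 (Y = -2 - 41 = -43)
38*(J + Y) = 38*(35 - 43) = 38*(-8) = -304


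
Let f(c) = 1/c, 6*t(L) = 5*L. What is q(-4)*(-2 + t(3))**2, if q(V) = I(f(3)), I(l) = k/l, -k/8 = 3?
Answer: -18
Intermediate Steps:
t(L) = 5*L/6 (t(L) = (5*L)/6 = 5*L/6)
f(c) = 1/c
k = -24 (k = -8*3 = -24)
I(l) = -24/l
q(V) = -72 (q(V) = -24/(1/3) = -24/1/3 = -24*3 = -72)
q(-4)*(-2 + t(3))**2 = -72*(-2 + (5/6)*3)**2 = -72*(-2 + 5/2)**2 = -72*(1/2)**2 = -72*1/4 = -18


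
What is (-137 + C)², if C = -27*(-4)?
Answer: 841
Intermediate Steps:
C = 108
(-137 + C)² = (-137 + 108)² = (-29)² = 841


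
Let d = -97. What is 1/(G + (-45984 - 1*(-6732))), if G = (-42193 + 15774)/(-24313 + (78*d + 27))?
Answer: -31852/1250228285 ≈ -2.5477e-5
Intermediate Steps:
G = 26419/31852 (G = (-42193 + 15774)/(-24313 + (78*(-97) + 27)) = -26419/(-24313 + (-7566 + 27)) = -26419/(-24313 - 7539) = -26419/(-31852) = -26419*(-1/31852) = 26419/31852 ≈ 0.82943)
1/(G + (-45984 - 1*(-6732))) = 1/(26419/31852 + (-45984 - 1*(-6732))) = 1/(26419/31852 + (-45984 + 6732)) = 1/(26419/31852 - 39252) = 1/(-1250228285/31852) = -31852/1250228285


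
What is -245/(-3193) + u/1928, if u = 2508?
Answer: 2120101/1539026 ≈ 1.3776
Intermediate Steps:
-245/(-3193) + u/1928 = -245/(-3193) + 2508/1928 = -245*(-1/3193) + 2508*(1/1928) = 245/3193 + 627/482 = 2120101/1539026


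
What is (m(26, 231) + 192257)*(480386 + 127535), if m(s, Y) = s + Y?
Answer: 117033303394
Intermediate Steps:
m(s, Y) = Y + s
(m(26, 231) + 192257)*(480386 + 127535) = ((231 + 26) + 192257)*(480386 + 127535) = (257 + 192257)*607921 = 192514*607921 = 117033303394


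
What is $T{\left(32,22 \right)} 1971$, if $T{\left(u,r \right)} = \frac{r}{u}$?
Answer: $\frac{21681}{16} \approx 1355.1$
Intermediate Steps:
$T{\left(32,22 \right)} 1971 = \frac{22}{32} \cdot 1971 = 22 \cdot \frac{1}{32} \cdot 1971 = \frac{11}{16} \cdot 1971 = \frac{21681}{16}$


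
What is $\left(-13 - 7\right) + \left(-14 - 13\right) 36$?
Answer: $-992$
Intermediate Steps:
$\left(-13 - 7\right) + \left(-14 - 13\right) 36 = -20 - 972 = -992$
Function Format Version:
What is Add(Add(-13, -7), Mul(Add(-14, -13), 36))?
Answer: -992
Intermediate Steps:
Add(Add(-13, -7), Mul(Add(-14, -13), 36)) = Add(-20, Mul(-27, 36)) = Add(-20, -972) = -992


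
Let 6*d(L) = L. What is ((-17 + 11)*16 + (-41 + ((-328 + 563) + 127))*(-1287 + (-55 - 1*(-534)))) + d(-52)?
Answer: -778418/3 ≈ -2.5947e+5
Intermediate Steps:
d(L) = L/6
((-17 + 11)*16 + (-41 + ((-328 + 563) + 127))*(-1287 + (-55 - 1*(-534)))) + d(-52) = ((-17 + 11)*16 + (-41 + ((-328 + 563) + 127))*(-1287 + (-55 - 1*(-534)))) + (⅙)*(-52) = (-6*16 + (-41 + (235 + 127))*(-1287 + (-55 + 534))) - 26/3 = (-96 + (-41 + 362)*(-1287 + 479)) - 26/3 = (-96 + 321*(-808)) - 26/3 = (-96 - 259368) - 26/3 = -259464 - 26/3 = -778418/3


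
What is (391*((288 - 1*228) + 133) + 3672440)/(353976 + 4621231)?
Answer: 3747903/4975207 ≈ 0.75332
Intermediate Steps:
(391*((288 - 1*228) + 133) + 3672440)/(353976 + 4621231) = (391*((288 - 228) + 133) + 3672440)/4975207 = (391*(60 + 133) + 3672440)*(1/4975207) = (391*193 + 3672440)*(1/4975207) = (75463 + 3672440)*(1/4975207) = 3747903*(1/4975207) = 3747903/4975207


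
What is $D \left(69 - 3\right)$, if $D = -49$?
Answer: $-3234$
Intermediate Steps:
$D \left(69 - 3\right) = - 49 \left(69 - 3\right) = \left(-49\right) 66 = -3234$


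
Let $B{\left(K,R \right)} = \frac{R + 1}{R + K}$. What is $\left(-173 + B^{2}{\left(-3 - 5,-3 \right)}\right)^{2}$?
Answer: $\frac{438023041}{14641} \approx 29918.0$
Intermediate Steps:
$B{\left(K,R \right)} = \frac{1 + R}{K + R}$
$\left(-173 + B^{2}{\left(-3 - 5,-3 \right)}\right)^{2} = \left(-173 + \left(\frac{1 - 3}{\left(-3 - 5\right) - 3}\right)^{2}\right)^{2} = \left(-173 + \left(\frac{1}{\left(-3 - 5\right) - 3} \left(-2\right)\right)^{2}\right)^{2} = \left(-173 + \left(\frac{1}{-8 - 3} \left(-2\right)\right)^{2}\right)^{2} = \left(-173 + \left(\frac{1}{-11} \left(-2\right)\right)^{2}\right)^{2} = \left(-173 + \left(\left(- \frac{1}{11}\right) \left(-2\right)\right)^{2}\right)^{2} = \left(-173 + \left(\frac{2}{11}\right)^{2}\right)^{2} = \left(-173 + \frac{4}{121}\right)^{2} = \left(- \frac{20929}{121}\right)^{2} = \frac{438023041}{14641}$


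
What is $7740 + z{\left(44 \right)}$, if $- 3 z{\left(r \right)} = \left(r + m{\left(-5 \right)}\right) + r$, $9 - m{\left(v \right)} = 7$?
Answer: $7710$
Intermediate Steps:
$m{\left(v \right)} = 2$ ($m{\left(v \right)} = 9 - 7 = 2$)
$z{\left(r \right)} = - \frac{2}{3} - \frac{2 r}{3}$ ($z{\left(r \right)} = - \frac{\left(r + 2\right) + r}{3} = - \frac{\left(2 + r\right) + r}{3} = - \frac{2 + 2 r}{3} = - \frac{2}{3} - \frac{2 r}{3}$)
$7740 + z{\left(44 \right)} = 7740 - 30 = 7710$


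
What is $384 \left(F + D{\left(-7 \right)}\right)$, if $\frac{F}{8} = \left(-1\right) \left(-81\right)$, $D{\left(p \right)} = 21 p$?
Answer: $192384$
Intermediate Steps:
$F = 648$ ($F = 8 \left(\left(-1\right) \left(-81\right)\right) = 8 \cdot 81 = 648$)
$384 \left(F + D{\left(-7 \right)}\right) = 384 \left(648 + 21 \left(-7\right)\right) = 384 \left(648 - 147\right) = 384 \cdot 501 = 192384$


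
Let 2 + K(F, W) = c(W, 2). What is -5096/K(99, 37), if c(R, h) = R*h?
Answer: -637/9 ≈ -70.778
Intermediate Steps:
K(F, W) = -2 + 2*W (K(F, W) = -2 + W*2 = -2 + 2*W)
-5096/K(99, 37) = -5096/(-2 + 2*37) = -5096/(-2 + 74) = -5096/72 = -5096*1/72 = -637/9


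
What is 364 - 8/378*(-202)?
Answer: 69604/189 ≈ 368.27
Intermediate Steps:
364 - 8/378*(-202) = 364 - 8*1/378*(-202) = 364 - 4/189*(-202) = 364 + 808/189 = 69604/189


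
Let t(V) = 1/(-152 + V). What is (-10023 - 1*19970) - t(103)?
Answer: -1469656/49 ≈ -29993.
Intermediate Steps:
(-10023 - 1*19970) - t(103) = (-10023 - 1*19970) - 1/(-152 + 103) = (-10023 - 19970) - 1/(-49) = -29993 - 1*(-1/49) = -29993 + 1/49 = -1469656/49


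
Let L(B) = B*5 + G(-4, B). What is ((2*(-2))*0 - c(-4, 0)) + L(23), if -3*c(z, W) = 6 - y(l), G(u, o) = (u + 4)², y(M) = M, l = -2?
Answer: 353/3 ≈ 117.67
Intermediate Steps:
G(u, o) = (4 + u)²
c(z, W) = -8/3 (c(z, W) = -(6 - 1*(-2))/3 = -(6 + 2)/3 = -⅓*8 = -8/3)
L(B) = 5*B (L(B) = B*5 + (4 - 4)² = 5*B + 0² = 5*B + 0 = 5*B)
((2*(-2))*0 - c(-4, 0)) + L(23) = ((2*(-2))*0 - 1*(-8/3)) + 5*23 = (-4*0 + 8/3) + 115 = (0 + 8/3) + 115 = 8/3 + 115 = 353/3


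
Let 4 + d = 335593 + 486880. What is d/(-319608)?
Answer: -822469/319608 ≈ -2.5734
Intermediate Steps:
d = 822469 (d = -4 + (335593 + 486880) = -4 + 822473 = 822469)
d/(-319608) = 822469/(-319608) = 822469*(-1/319608) = -822469/319608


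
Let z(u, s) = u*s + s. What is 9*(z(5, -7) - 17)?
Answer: -531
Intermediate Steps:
z(u, s) = s + s*u (z(u, s) = s*u + s = s + s*u)
9*(z(5, -7) - 17) = 9*(-7*(1 + 5) - 17) = 9*(-7*6 - 17) = 9*(-42 - 17) = 9*(-59) = -531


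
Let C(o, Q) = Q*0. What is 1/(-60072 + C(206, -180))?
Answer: -1/60072 ≈ -1.6647e-5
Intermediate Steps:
C(o, Q) = 0
1/(-60072 + C(206, -180)) = 1/(-60072 + 0) = 1/(-60072) = -1/60072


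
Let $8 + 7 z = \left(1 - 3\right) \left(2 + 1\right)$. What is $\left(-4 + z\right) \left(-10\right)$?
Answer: $60$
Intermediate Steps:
$z = -2$ ($z = - \frac{8}{7} + \frac{\left(1 - 3\right) \left(2 + 1\right)}{7} = - \frac{8}{7} + \frac{\left(-2\right) 3}{7} = - \frac{8}{7} + \frac{1}{7} \left(-6\right) = - \frac{8}{7} - \frac{6}{7} = -2$)
$\left(-4 + z\right) \left(-10\right) = \left(-4 - 2\right) \left(-10\right) = \left(-6\right) \left(-10\right) = 60$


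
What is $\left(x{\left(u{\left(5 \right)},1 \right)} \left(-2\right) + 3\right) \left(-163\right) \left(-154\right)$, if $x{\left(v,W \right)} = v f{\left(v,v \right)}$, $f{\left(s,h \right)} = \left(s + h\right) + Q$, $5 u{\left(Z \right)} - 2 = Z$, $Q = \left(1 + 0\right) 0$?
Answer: $- \frac{3037342}{25} \approx -1.2149 \cdot 10^{5}$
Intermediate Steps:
$Q = 0$ ($Q = 1 \cdot 0 = 0$)
$u{\left(Z \right)} = \frac{2}{5} + \frac{Z}{5}$
$f{\left(s,h \right)} = h + s$ ($f{\left(s,h \right)} = \left(s + h\right) + 0 = \left(h + s\right) + 0 = h + s$)
$x{\left(v,W \right)} = 2 v^{2}$ ($x{\left(v,W \right)} = v \left(v + v\right) = v 2 v = 2 v^{2}$)
$\left(x{\left(u{\left(5 \right)},1 \right)} \left(-2\right) + 3\right) \left(-163\right) \left(-154\right) = \left(2 \left(\frac{2}{5} + \frac{1}{5} \cdot 5\right)^{2} \left(-2\right) + 3\right) \left(-163\right) \left(-154\right) = \left(2 \left(\frac{2}{5} + 1\right)^{2} \left(-2\right) + 3\right) \left(-163\right) \left(-154\right) = \left(2 \left(\frac{7}{5}\right)^{2} \left(-2\right) + 3\right) \left(-163\right) \left(-154\right) = \left(2 \cdot \frac{49}{25} \left(-2\right) + 3\right) \left(-163\right) \left(-154\right) = \left(\frac{98}{25} \left(-2\right) + 3\right) \left(-163\right) \left(-154\right) = \left(- \frac{196}{25} + 3\right) \left(-163\right) \left(-154\right) = \left(- \frac{121}{25}\right) \left(-163\right) \left(-154\right) = \frac{19723}{25} \left(-154\right) = - \frac{3037342}{25}$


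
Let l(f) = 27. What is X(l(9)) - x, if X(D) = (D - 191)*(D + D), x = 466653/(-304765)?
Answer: -2698532187/304765 ≈ -8854.5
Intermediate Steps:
x = -466653/304765 (x = 466653*(-1/304765) = -466653/304765 ≈ -1.5312)
X(D) = 2*D*(-191 + D) (X(D) = (-191 + D)*(2*D) = 2*D*(-191 + D))
X(l(9)) - x = 2*27*(-191 + 27) - 1*(-466653/304765) = 2*27*(-164) + 466653/304765 = -8856 + 466653/304765 = -2698532187/304765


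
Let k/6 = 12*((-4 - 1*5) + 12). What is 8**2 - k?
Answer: -152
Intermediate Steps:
k = 216 (k = 6*(12*((-4 - 1*5) + 12)) = 6*(12*((-4 - 5) + 12)) = 6*(12*(-9 + 12)) = 6*(12*3) = 6*36 = 216)
8**2 - k = 8**2 - 1*216 = 64 - 216 = -152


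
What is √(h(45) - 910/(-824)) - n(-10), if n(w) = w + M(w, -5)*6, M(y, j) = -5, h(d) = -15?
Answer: 40 + 5*I*√23587/206 ≈ 40.0 + 3.7277*I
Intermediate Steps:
n(w) = -30 + w (n(w) = w - 5*6 = w - 30 = -30 + w)
√(h(45) - 910/(-824)) - n(-10) = √(-15 - 910/(-824)) - (-30 - 10) = √(-15 - 910*(-1/824)) - 1*(-40) = √(-15 + 455/412) + 40 = √(-5725/412) + 40 = 5*I*√23587/206 + 40 = 40 + 5*I*√23587/206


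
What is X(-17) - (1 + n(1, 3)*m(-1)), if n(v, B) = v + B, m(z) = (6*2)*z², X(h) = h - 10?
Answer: -76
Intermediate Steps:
X(h) = -10 + h
m(z) = 12*z²
n(v, B) = B + v
X(-17) - (1 + n(1, 3)*m(-1)) = (-10 - 17) - (1 + (3 + 1)*(12*(-1)²)) = -27 - (1 + 4*(12*1)) = -27 - (1 + 4*12) = -27 - (1 + 48) = -27 - 1*49 = -27 - 49 = -76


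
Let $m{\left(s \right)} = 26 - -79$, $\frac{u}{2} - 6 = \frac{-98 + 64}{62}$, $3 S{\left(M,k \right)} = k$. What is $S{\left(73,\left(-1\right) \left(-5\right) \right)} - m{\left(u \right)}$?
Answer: $- \frac{310}{3} \approx -103.33$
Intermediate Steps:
$S{\left(M,k \right)} = \frac{k}{3}$
$u = \frac{338}{31}$ ($u = 12 + 2 \frac{-98 + 64}{62} = 12 + 2 \left(\left(-34\right) \frac{1}{62}\right) = 12 + 2 \left(- \frac{17}{31}\right) = 12 - \frac{34}{31} = \frac{338}{31} \approx 10.903$)
$m{\left(s \right)} = 105$ ($m{\left(s \right)} = 26 + 79 = 105$)
$S{\left(73,\left(-1\right) \left(-5\right) \right)} - m{\left(u \right)} = \frac{\left(-1\right) \left(-5\right)}{3} - 105 = \frac{1}{3} \cdot 5 - 105 = \frac{5}{3} - 105 = - \frac{310}{3}$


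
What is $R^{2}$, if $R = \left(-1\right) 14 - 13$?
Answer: $729$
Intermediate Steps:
$R = -27$ ($R = -14 - 13 = -27$)
$R^{2} = \left(-27\right)^{2} = 729$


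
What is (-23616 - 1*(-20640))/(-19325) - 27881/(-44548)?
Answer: 95910739/122984300 ≈ 0.77986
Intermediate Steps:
(-23616 - 1*(-20640))/(-19325) - 27881/(-44548) = (-23616 + 20640)*(-1/19325) - 27881*(-1/44548) = -2976*(-1/19325) + 3983/6364 = 2976/19325 + 3983/6364 = 95910739/122984300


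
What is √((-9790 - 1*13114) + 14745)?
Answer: I*√8159 ≈ 90.327*I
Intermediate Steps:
√((-9790 - 1*13114) + 14745) = √((-9790 - 13114) + 14745) = √(-22904 + 14745) = √(-8159) = I*√8159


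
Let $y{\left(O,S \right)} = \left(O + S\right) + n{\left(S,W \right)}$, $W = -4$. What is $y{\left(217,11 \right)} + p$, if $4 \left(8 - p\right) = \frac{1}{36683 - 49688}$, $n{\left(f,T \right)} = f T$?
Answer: $\frac{9987841}{52020} \approx 192.0$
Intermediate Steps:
$n{\left(f,T \right)} = T f$
$y{\left(O,S \right)} = O - 3 S$ ($y{\left(O,S \right)} = \left(O + S\right) - 4 S = O - 3 S$)
$p = \frac{416161}{52020}$ ($p = 8 - \frac{1}{4 \left(36683 - 49688\right)} = 8 - \frac{1}{4 \left(-13005\right)} = 8 - - \frac{1}{52020} = 8 + \frac{1}{52020} = \frac{416161}{52020} \approx 8.0$)
$y{\left(217,11 \right)} + p = \left(217 - 33\right) + \frac{416161}{52020} = 184 + \frac{416161}{52020} = \frac{9987841}{52020}$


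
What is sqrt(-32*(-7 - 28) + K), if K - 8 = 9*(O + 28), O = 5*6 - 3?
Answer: sqrt(1623) ≈ 40.286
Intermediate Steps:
O = 27 (O = 30 - 3 = 27)
K = 503 (K = 8 + 9*(27 + 28) = 8 + 9*55 = 8 + 495 = 503)
sqrt(-32*(-7 - 28) + K) = sqrt(-32*(-7 - 28) + 503) = sqrt(-32*(-35) + 503) = sqrt(1120 + 503) = sqrt(1623)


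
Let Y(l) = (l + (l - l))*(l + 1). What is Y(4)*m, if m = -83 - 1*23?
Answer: -2120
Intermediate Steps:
Y(l) = l*(1 + l) (Y(l) = (l + 0)*(1 + l) = l*(1 + l))
m = -106 (m = -83 - 23 = -106)
Y(4)*m = (4*(1 + 4))*(-106) = (4*5)*(-106) = 20*(-106) = -2120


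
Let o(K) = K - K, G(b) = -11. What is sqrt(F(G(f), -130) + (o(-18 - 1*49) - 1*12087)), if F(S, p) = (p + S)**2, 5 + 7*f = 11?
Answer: 3*sqrt(866) ≈ 88.284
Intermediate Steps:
f = 6/7 (f = -5/7 + (1/7)*11 = -5/7 + 11/7 = 6/7 ≈ 0.85714)
o(K) = 0
F(S, p) = (S + p)**2
sqrt(F(G(f), -130) + (o(-18 - 1*49) - 1*12087)) = sqrt((-11 - 130)**2 + (0 - 1*12087)) = sqrt((-141)**2 + (0 - 12087)) = sqrt(19881 - 12087) = sqrt(7794) = 3*sqrt(866)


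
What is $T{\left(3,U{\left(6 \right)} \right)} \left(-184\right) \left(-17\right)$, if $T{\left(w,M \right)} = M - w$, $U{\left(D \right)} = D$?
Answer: $9384$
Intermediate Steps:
$T{\left(3,U{\left(6 \right)} \right)} \left(-184\right) \left(-17\right) = \left(6 - 3\right) \left(-184\right) \left(-17\right) = 3 \left(-184\right) \left(-17\right) = \left(-552\right) \left(-17\right) = 9384$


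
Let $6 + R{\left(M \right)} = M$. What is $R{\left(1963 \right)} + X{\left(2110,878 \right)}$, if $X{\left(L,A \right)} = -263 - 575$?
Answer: $1119$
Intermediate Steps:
$X{\left(L,A \right)} = -838$
$R{\left(M \right)} = -6 + M$
$R{\left(1963 \right)} + X{\left(2110,878 \right)} = \left(-6 + 1963\right) - 838 = 1957 - 838 = 1119$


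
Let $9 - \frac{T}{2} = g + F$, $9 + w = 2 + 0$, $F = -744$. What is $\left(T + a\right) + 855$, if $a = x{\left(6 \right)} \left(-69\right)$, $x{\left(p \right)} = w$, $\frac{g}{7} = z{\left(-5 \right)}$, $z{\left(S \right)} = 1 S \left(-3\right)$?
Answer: $2634$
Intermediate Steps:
$z{\left(S \right)} = - 3 S$ ($z{\left(S \right)} = S \left(-3\right) = - 3 S$)
$g = 105$ ($g = 7 \left(\left(-3\right) \left(-5\right)\right) = 7 \cdot 15 = 105$)
$w = -7$ ($w = -9 + \left(2 + 0\right) = -9 + 2 = -7$)
$x{\left(p \right)} = -7$
$T = 1296$ ($T = 18 - 2 \left(105 - 744\right) = 18 - -1278 = 18 + 1278 = 1296$)
$a = 483$ ($a = \left(-7\right) \left(-69\right) = 483$)
$\left(T + a\right) + 855 = \left(1296 + 483\right) + 855 = 1779 + 855 = 2634$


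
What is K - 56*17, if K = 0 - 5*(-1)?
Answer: -947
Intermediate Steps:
K = 5 (K = 0 + 5 = 5)
K - 56*17 = 5 - 56*17 = 5 - 952 = -947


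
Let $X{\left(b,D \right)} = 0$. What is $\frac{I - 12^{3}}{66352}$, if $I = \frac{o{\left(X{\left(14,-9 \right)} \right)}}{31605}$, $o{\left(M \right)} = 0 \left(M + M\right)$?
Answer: $- \frac{108}{4147} \approx -0.026043$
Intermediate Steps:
$o{\left(M \right)} = 0$ ($o{\left(M \right)} = 0 \cdot 2 M = 0$)
$I = 0$ ($I = \frac{0}{31605} = 0 \cdot \frac{1}{31605} = 0$)
$\frac{I - 12^{3}}{66352} = \frac{0 - 12^{3}}{66352} = \left(0 - 1728\right) \frac{1}{66352} = \left(-1728\right) \frac{1}{66352} = - \frac{108}{4147}$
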